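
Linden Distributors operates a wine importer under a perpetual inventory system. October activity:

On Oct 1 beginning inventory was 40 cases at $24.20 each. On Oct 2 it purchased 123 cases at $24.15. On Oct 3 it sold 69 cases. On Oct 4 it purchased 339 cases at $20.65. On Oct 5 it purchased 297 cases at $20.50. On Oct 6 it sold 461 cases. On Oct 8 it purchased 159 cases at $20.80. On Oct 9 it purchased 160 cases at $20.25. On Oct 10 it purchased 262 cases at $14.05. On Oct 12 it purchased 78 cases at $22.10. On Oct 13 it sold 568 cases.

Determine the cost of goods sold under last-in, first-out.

COGS = $21,200.75

Oct 3, 69 sold [LIFO — newest first]: 69 @ $24.15 = $1,666.35
Oct 6, 461 sold [LIFO — newest first]: 297 @ $20.50 + 164 @ $20.65 = $9,475.10
Oct 13, 568 sold [LIFO — newest first]: 78 @ $22.10 + 262 @ $14.05 + 160 @ $20.25 + 68 @ $20.80 = $10,059.30
Total COGS = $1,666.35 + $9,475.10 + $10,059.30 = $21,200.75
Ending inventory: 40 @ $24.20 + 54 @ $24.15 + 175 @ $20.65 + 91 @ $20.80 = $7,778.65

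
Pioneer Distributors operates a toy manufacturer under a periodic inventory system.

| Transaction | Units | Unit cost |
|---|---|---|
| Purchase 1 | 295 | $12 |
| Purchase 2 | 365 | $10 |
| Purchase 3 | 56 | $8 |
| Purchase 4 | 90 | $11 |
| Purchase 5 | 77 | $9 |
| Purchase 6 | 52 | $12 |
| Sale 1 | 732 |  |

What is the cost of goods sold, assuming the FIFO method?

Sale 1 (732) [FIFO — oldest first]: 295 @ $12 + 365 @ $10 + 56 @ $8 + 16 @ $11 = $7,814
Ending inventory: 74 @ $11 + 77 @ $9 + 52 @ $12 = $2,131

COGS = $7,814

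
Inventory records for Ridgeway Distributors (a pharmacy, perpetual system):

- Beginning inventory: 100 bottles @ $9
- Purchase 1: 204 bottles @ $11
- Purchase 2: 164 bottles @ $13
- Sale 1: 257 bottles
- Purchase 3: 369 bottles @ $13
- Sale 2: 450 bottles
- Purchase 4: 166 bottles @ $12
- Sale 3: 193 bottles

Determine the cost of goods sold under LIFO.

COGS = $11,132

Sale 1 (257) [LIFO — newest first]: 164 @ $13 + 93 @ $11 = $3,155
Sale 2 (450) [LIFO — newest first]: 369 @ $13 + 81 @ $11 = $5,688
Sale 3 (193) [LIFO — newest first]: 166 @ $12 + 27 @ $11 = $2,289
Total COGS = $3,155 + $5,688 + $2,289 = $11,132
Ending inventory: 100 @ $9 + 3 @ $11 = $933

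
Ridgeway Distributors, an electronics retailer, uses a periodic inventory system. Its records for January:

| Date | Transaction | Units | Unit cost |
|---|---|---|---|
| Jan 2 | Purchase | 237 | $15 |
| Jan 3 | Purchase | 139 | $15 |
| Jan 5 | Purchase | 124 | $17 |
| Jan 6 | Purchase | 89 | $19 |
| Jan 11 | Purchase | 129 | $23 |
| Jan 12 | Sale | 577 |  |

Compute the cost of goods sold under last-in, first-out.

Jan 12, 577 sold [LIFO — newest first]: 129 @ $23 + 89 @ $19 + 124 @ $17 + 139 @ $15 + 96 @ $15 = $10,291
Ending inventory: 141 @ $15 = $2,115
Check: goods available $12,406 = COGS $10,291 + ending $2,115

COGS = $10,291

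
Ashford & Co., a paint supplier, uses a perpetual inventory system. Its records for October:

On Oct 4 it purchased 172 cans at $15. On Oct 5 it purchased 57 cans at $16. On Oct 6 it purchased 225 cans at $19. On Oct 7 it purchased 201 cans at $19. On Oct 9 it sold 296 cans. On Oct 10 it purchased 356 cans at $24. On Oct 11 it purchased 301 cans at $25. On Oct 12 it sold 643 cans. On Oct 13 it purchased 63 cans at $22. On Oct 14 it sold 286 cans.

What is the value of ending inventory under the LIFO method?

Oct 9, 296 sold [LIFO — newest first]: 201 @ $19 + 95 @ $19 = $5,624
Oct 12, 643 sold [LIFO — newest first]: 301 @ $25 + 342 @ $24 = $15,733
Oct 14, 286 sold [LIFO — newest first]: 63 @ $22 + 14 @ $24 + 130 @ $19 + 57 @ $16 + 22 @ $15 = $5,434
Total COGS = $5,624 + $15,733 + $5,434 = $26,791
Ending inventory: 150 @ $15 = $2,250
Check: goods available $29,041 = COGS $26,791 + ending $2,250

Ending inventory = $2,250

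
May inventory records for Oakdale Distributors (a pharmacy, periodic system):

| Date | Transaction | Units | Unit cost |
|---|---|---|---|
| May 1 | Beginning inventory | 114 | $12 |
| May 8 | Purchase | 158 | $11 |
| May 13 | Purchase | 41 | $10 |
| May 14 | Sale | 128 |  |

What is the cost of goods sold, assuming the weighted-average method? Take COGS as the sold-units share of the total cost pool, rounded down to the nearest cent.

COGS = $1,437.85

May 14, sell 128: 128/313 × $3,516.00 → $1,437.85
Ending inventory (cost pool remaining) = $2,078.15
Check: goods available $3,516.00 = COGS $1,437.85 + ending $2,078.15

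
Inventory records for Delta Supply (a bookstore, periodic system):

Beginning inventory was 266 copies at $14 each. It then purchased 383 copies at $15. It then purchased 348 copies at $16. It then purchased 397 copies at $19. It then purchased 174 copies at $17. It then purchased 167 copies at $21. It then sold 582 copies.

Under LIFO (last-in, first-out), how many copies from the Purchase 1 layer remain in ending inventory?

383

Sale 1 (582) [LIFO — newest first]: 167 @ $21 + 174 @ $17 + 241 @ $19 = $11,044
Ending inventory: 266 @ $14 + 383 @ $15 + 348 @ $16 + 156 @ $19 = $18,001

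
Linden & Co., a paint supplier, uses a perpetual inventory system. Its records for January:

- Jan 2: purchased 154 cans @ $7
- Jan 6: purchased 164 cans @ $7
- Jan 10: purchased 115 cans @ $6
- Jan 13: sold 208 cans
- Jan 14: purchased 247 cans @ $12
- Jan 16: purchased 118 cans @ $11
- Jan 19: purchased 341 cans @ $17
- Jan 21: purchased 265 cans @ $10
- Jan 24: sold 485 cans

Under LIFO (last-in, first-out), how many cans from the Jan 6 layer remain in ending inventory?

71

Jan 13, 208 sold [LIFO — newest first]: 115 @ $6 + 93 @ $7 = $1,341
Jan 24, 485 sold [LIFO — newest first]: 265 @ $10 + 220 @ $17 = $6,390
Total COGS = $1,341 + $6,390 = $7,731
Ending inventory: 154 @ $7 + 71 @ $7 + 247 @ $12 + 118 @ $11 + 121 @ $17 = $7,894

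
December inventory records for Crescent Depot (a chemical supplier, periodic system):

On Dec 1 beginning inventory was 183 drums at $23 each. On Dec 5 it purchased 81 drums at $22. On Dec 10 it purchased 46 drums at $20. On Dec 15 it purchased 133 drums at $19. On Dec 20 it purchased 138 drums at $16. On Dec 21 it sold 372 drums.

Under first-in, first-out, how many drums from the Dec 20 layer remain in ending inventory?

Dec 21, 372 sold [FIFO — oldest first]: 183 @ $23 + 81 @ $22 + 46 @ $20 + 62 @ $19 = $8,089
Ending inventory: 71 @ $19 + 138 @ $16 = $3,557
Check: goods available $11,646 = COGS $8,089 + ending $3,557

138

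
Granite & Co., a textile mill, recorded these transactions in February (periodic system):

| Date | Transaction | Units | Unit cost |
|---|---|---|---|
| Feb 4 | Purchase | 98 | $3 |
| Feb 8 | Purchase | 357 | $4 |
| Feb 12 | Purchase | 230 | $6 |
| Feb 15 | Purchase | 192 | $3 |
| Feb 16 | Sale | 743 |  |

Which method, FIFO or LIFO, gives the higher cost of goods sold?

FIFO COGS: 98 @ $3 + 357 @ $4 + 230 @ $6 + 58 @ $3 = $3,276
LIFO COGS: 192 @ $3 + 230 @ $6 + 321 @ $4 = $3,240

FIFO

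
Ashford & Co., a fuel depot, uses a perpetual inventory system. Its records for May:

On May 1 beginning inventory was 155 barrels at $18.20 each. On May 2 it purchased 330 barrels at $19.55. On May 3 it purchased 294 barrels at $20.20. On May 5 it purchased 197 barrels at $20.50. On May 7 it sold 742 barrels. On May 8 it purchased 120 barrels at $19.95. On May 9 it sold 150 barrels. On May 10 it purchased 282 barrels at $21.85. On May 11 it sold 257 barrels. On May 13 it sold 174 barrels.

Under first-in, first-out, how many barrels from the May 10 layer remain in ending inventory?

May 7, 742 sold [FIFO — oldest first]: 155 @ $18.20 + 330 @ $19.55 + 257 @ $20.20 = $14,463.90
May 9, 150 sold [FIFO — oldest first]: 37 @ $20.20 + 113 @ $20.50 = $3,063.90
May 11, 257 sold [FIFO — oldest first]: 84 @ $20.50 + 120 @ $19.95 + 53 @ $21.85 = $5,274.05
May 13, 174 sold [FIFO — oldest first]: 174 @ $21.85 = $3,801.90
Total COGS = $14,463.90 + $3,063.90 + $5,274.05 + $3,801.90 = $26,603.75
Ending inventory: 55 @ $21.85 = $1,201.75

55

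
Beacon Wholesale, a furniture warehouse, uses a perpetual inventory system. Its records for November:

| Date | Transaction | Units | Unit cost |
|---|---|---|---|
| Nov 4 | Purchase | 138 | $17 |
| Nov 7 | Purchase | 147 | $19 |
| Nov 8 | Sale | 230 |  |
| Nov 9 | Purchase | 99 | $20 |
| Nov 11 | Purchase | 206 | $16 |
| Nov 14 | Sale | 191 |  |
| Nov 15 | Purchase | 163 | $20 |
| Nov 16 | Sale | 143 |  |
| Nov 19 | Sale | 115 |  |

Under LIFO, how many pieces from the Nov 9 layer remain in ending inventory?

19

Nov 8, 230 sold [LIFO — newest first]: 147 @ $19 + 83 @ $17 = $4,204
Nov 14, 191 sold [LIFO — newest first]: 191 @ $16 = $3,056
Nov 16, 143 sold [LIFO — newest first]: 143 @ $20 = $2,860
Nov 19, 115 sold [LIFO — newest first]: 20 @ $20 + 15 @ $16 + 80 @ $20 = $2,240
Total COGS = $4,204 + $3,056 + $2,860 + $2,240 = $12,360
Ending inventory: 55 @ $17 + 19 @ $20 = $1,315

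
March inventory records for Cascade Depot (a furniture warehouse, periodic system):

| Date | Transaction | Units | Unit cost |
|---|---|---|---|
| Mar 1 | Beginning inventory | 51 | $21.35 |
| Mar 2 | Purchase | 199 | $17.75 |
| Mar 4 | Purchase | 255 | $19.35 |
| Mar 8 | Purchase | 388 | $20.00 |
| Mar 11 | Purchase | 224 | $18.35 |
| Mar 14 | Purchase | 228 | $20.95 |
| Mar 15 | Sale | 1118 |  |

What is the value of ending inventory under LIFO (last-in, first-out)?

Mar 15, 1118 sold [LIFO — newest first]: 228 @ $20.95 + 224 @ $18.35 + 388 @ $20.00 + 255 @ $19.35 + 23 @ $17.75 = $21,989.50
Ending inventory: 51 @ $21.35 + 176 @ $17.75 = $4,212.85
Check: goods available $26,202.35 = COGS $21,989.50 + ending $4,212.85

Ending inventory = $4,212.85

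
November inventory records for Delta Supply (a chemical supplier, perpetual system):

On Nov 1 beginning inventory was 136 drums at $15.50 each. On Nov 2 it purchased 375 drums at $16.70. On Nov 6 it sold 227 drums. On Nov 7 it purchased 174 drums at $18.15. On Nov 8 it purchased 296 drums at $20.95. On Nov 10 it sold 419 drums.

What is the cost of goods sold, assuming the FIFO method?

Nov 6, 227 sold [FIFO — oldest first]: 136 @ $15.50 + 91 @ $16.70 = $3,627.70
Nov 10, 419 sold [FIFO — oldest first]: 284 @ $16.70 + 135 @ $18.15 = $7,193.05
Total COGS = $3,627.70 + $7,193.05 = $10,820.75
Ending inventory: 39 @ $18.15 + 296 @ $20.95 = $6,909.05

COGS = $10,820.75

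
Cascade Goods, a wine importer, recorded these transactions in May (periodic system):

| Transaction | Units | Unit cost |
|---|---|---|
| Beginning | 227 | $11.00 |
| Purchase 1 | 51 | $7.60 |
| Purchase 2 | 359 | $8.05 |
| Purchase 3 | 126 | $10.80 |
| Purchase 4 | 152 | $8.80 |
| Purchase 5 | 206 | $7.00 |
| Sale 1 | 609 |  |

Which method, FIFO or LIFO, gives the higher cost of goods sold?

FIFO COGS: 227 @ $11.00 + 51 @ $7.60 + 331 @ $8.05 = $5,549.15
LIFO COGS: 206 @ $7.00 + 152 @ $8.80 + 126 @ $10.80 + 125 @ $8.05 = $5,146.65

FIFO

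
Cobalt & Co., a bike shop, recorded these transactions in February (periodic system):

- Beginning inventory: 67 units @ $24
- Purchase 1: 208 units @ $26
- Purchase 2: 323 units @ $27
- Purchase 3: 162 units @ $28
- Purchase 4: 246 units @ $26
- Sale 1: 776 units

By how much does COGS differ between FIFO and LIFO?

$134

FIFO COGS: 67 @ $24 + 208 @ $26 + 323 @ $27 + 162 @ $28 + 16 @ $26 = $20,689
LIFO COGS: 246 @ $26 + 162 @ $28 + 323 @ $27 + 45 @ $26 = $20,823
Difference = |$20,689 − $20,823| = $134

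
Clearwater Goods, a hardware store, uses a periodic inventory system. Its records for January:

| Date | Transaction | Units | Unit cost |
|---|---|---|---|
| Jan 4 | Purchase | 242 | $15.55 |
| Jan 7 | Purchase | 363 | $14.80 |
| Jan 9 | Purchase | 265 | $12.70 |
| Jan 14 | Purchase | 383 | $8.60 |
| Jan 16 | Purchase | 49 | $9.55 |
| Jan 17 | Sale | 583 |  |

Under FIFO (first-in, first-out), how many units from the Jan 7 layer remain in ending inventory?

Jan 17, 583 sold [FIFO — oldest first]: 242 @ $15.55 + 341 @ $14.80 = $8,809.90
Ending inventory: 22 @ $14.80 + 265 @ $12.70 + 383 @ $8.60 + 49 @ $9.55 = $7,452.85
Check: goods available $16,262.75 = COGS $8,809.90 + ending $7,452.85

22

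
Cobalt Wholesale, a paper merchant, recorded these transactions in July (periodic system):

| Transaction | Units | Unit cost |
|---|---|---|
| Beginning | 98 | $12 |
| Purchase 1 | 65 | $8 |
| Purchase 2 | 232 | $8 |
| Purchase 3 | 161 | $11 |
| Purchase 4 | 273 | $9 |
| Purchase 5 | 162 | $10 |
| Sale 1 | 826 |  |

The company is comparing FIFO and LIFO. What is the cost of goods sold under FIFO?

COGS = $7,753

FIFO COGS: 98 @ $12 + 65 @ $8 + 232 @ $8 + 161 @ $11 + 270 @ $9 = $7,753
LIFO COGS: 162 @ $10 + 273 @ $9 + 161 @ $11 + 230 @ $8 = $7,688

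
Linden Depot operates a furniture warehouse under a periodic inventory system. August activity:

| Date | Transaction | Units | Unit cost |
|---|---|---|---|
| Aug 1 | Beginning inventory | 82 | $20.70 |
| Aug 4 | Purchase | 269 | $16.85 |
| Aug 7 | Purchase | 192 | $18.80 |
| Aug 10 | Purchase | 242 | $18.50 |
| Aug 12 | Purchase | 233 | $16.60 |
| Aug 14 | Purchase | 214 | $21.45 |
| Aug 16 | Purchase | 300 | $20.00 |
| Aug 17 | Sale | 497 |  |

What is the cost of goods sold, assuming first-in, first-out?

Aug 17, 497 sold [FIFO — oldest first]: 82 @ $20.70 + 269 @ $16.85 + 146 @ $18.80 = $8,974.85
Ending inventory: 46 @ $18.80 + 242 @ $18.50 + 233 @ $16.60 + 214 @ $21.45 + 300 @ $20.00 = $19,799.90
Check: goods available $28,774.75 = COGS $8,974.85 + ending $19,799.90

COGS = $8,974.85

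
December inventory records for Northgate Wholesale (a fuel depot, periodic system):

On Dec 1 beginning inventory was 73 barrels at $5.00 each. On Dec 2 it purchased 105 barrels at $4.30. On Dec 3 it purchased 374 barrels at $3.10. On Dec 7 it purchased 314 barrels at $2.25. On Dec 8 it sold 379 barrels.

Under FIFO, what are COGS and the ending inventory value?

COGS = $1,439.60; ending inventory = $1,242.80

Dec 8, 379 sold [FIFO — oldest first]: 73 @ $5.00 + 105 @ $4.30 + 201 @ $3.10 = $1,439.60
Ending inventory: 173 @ $3.10 + 314 @ $2.25 = $1,242.80
Check: goods available $2,682.40 = COGS $1,439.60 + ending $1,242.80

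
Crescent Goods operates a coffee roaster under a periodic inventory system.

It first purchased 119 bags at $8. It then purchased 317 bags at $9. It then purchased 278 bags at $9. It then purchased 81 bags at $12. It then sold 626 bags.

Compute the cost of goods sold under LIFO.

COGS = $5,877

Sale 1 (626) [LIFO — newest first]: 81 @ $12 + 278 @ $9 + 267 @ $9 = $5,877
Ending inventory: 119 @ $8 + 50 @ $9 = $1,402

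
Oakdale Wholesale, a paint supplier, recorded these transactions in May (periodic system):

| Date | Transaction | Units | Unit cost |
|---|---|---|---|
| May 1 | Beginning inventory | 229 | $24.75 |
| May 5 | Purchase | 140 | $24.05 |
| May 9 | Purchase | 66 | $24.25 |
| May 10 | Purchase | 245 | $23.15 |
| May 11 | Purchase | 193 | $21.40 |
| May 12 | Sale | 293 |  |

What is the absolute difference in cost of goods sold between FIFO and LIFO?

FIFO COGS: 229 @ $24.75 + 64 @ $24.05 = $7,206.95
LIFO COGS: 193 @ $21.40 + 100 @ $23.15 = $6,445.20
Difference = |$7,206.95 − $6,445.20| = $761.75

$761.75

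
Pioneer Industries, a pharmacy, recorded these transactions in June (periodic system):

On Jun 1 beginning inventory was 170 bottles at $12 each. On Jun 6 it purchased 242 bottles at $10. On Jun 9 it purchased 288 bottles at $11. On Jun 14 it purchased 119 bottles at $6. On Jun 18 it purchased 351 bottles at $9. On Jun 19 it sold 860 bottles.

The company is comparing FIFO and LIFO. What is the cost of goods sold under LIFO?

FIFO COGS: 170 @ $12 + 242 @ $10 + 288 @ $11 + 119 @ $6 + 41 @ $9 = $8,711
LIFO COGS: 351 @ $9 + 119 @ $6 + 288 @ $11 + 102 @ $10 = $8,061

COGS = $8,061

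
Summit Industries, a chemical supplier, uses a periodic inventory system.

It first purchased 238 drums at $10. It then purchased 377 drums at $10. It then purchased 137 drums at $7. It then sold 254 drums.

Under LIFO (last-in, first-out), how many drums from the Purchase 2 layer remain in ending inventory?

260

Sale 1 (254) [LIFO — newest first]: 137 @ $7 + 117 @ $10 = $2,129
Ending inventory: 238 @ $10 + 260 @ $10 = $4,980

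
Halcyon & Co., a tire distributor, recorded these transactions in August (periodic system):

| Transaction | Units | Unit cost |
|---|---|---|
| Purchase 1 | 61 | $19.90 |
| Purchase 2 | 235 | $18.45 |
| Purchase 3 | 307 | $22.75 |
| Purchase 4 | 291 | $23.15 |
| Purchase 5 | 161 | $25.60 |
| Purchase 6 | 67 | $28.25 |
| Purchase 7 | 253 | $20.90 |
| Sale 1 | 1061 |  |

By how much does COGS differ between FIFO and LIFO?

$1,051.80

FIFO COGS: 61 @ $19.90 + 235 @ $18.45 + 307 @ $22.75 + 291 @ $23.15 + 161 @ $25.60 + 6 @ $28.25 = $23,561.65
LIFO COGS: 253 @ $20.90 + 67 @ $28.25 + 161 @ $25.60 + 291 @ $23.15 + 289 @ $22.75 = $24,613.45
Difference = |$23,561.65 − $24,613.45| = $1,051.80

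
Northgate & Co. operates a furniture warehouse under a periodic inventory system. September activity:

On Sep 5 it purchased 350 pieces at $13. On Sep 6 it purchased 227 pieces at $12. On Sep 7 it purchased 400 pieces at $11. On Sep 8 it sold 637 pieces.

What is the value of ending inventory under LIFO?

Sep 8, 637 sold [LIFO — newest first]: 400 @ $11 + 227 @ $12 + 10 @ $13 = $7,254
Ending inventory: 340 @ $13 = $4,420

Ending inventory = $4,420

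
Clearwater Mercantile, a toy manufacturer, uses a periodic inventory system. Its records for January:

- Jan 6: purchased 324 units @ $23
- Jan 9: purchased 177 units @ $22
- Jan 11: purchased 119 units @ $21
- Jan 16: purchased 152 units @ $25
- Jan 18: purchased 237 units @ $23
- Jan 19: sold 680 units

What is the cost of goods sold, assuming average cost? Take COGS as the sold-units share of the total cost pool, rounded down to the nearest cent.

COGS = $15,565.19

Jan 19, sell 680: 680/1009 × $23,096.00 → $15,565.19
Ending inventory (cost pool remaining) = $7,530.81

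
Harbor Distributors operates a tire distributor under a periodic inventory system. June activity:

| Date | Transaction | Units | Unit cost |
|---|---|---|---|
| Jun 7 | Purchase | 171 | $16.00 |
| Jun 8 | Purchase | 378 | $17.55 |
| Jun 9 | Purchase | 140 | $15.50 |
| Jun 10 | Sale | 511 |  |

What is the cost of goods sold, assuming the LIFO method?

COGS = $8,681.05

Jun 10, 511 sold [LIFO — newest first]: 140 @ $15.50 + 371 @ $17.55 = $8,681.05
Ending inventory: 171 @ $16.00 + 7 @ $17.55 = $2,858.85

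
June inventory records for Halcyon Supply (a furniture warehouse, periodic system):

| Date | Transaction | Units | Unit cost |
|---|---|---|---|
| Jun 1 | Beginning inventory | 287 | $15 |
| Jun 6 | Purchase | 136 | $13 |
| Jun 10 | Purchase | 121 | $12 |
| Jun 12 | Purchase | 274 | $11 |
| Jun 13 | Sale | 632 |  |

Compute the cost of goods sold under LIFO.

COGS = $7,749

Jun 13, 632 sold [LIFO — newest first]: 274 @ $11 + 121 @ $12 + 136 @ $13 + 101 @ $15 = $7,749
Ending inventory: 186 @ $15 = $2,790
Check: goods available $10,539 = COGS $7,749 + ending $2,790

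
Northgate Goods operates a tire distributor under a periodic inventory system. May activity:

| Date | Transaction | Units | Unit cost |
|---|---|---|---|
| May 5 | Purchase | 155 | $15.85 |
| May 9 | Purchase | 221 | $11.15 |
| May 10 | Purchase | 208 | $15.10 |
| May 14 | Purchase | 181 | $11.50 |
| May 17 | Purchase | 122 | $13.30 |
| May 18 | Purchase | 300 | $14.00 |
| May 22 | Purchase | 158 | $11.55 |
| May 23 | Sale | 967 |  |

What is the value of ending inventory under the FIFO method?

Ending inventory = $4,904.90

May 23, 967 sold [FIFO — oldest first]: 155 @ $15.85 + 221 @ $11.15 + 208 @ $15.10 + 181 @ $11.50 + 122 @ $13.30 + 80 @ $14.00 = $12,885.80
Ending inventory: 220 @ $14.00 + 158 @ $11.55 = $4,904.90
Check: goods available $17,790.70 = COGS $12,885.80 + ending $4,904.90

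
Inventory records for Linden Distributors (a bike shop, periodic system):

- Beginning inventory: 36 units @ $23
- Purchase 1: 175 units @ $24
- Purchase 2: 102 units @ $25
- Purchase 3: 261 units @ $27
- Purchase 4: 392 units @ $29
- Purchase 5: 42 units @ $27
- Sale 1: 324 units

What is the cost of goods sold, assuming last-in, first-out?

Sale 1 (324) [LIFO — newest first]: 42 @ $27 + 282 @ $29 = $9,312
Ending inventory: 36 @ $23 + 175 @ $24 + 102 @ $25 + 261 @ $27 + 110 @ $29 = $17,815

COGS = $9,312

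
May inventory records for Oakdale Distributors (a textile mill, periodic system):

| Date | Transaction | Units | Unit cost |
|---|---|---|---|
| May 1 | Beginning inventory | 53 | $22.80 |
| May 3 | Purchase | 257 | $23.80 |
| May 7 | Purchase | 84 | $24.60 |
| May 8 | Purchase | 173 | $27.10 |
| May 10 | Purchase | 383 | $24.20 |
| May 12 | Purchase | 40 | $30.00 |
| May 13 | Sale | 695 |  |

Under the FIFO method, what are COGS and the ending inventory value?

COGS = $17,177.30; ending inventory = $7,371.00

May 13, 695 sold [FIFO — oldest first]: 53 @ $22.80 + 257 @ $23.80 + 84 @ $24.60 + 173 @ $27.10 + 128 @ $24.20 = $17,177.30
Ending inventory: 255 @ $24.20 + 40 @ $30.00 = $7,371.00
Check: goods available $24,548.30 = COGS $17,177.30 + ending $7,371.00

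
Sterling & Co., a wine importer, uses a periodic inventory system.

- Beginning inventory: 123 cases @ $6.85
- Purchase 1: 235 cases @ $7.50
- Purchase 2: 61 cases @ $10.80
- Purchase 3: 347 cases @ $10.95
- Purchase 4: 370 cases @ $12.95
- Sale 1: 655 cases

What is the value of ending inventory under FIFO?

Ending inventory = $6,006.95

Sale 1 (655) [FIFO — oldest first]: 123 @ $6.85 + 235 @ $7.50 + 61 @ $10.80 + 236 @ $10.95 = $5,848.05
Ending inventory: 111 @ $10.95 + 370 @ $12.95 = $6,006.95
Check: goods available $11,855.00 = COGS $5,848.05 + ending $6,006.95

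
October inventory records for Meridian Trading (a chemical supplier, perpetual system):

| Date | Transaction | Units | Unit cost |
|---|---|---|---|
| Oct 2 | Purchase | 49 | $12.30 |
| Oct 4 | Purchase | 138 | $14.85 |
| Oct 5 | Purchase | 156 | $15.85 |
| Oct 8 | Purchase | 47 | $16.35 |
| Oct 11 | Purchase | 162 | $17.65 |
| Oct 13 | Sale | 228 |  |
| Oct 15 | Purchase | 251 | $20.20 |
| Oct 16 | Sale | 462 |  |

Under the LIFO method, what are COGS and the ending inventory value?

COGS = $12,269.45; ending inventory = $1,553.10

Oct 13, 228 sold [LIFO — newest first]: 162 @ $17.65 + 47 @ $16.35 + 19 @ $15.85 = $3,928.90
Oct 16, 462 sold [LIFO — newest first]: 251 @ $20.20 + 137 @ $15.85 + 74 @ $14.85 = $8,340.55
Total COGS = $3,928.90 + $8,340.55 = $12,269.45
Ending inventory: 49 @ $12.30 + 64 @ $14.85 = $1,553.10
Check: goods available $13,822.55 = COGS $12,269.45 + ending $1,553.10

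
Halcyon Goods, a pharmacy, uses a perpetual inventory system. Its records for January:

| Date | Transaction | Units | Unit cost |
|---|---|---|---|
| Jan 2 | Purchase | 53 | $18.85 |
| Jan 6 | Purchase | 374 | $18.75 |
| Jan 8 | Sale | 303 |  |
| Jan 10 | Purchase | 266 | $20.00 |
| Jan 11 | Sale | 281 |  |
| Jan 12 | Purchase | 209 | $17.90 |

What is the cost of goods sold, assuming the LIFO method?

COGS = $11,282.50

Jan 8, 303 sold [LIFO — newest first]: 303 @ $18.75 = $5,681.25
Jan 11, 281 sold [LIFO — newest first]: 266 @ $20.00 + 15 @ $18.75 = $5,601.25
Total COGS = $5,681.25 + $5,601.25 = $11,282.50
Ending inventory: 53 @ $18.85 + 56 @ $18.75 + 209 @ $17.90 = $5,790.15
Check: goods available $17,072.65 = COGS $11,282.50 + ending $5,790.15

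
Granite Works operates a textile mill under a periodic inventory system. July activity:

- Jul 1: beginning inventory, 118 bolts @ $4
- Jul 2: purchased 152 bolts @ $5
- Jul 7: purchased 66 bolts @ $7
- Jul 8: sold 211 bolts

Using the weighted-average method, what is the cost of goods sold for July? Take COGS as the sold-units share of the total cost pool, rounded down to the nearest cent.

Jul 8, sell 211: 211/336 × $1,694.00 → $1,063.79
Ending inventory (cost pool remaining) = $630.21

COGS = $1,063.79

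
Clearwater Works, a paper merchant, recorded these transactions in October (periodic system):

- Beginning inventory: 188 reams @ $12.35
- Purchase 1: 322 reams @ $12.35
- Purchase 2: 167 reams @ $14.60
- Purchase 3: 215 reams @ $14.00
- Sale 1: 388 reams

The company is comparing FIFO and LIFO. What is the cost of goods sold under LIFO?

COGS = $5,522.30

FIFO COGS: 188 @ $12.35 + 200 @ $12.35 = $4,791.80
LIFO COGS: 215 @ $14.00 + 167 @ $14.60 + 6 @ $12.35 = $5,522.30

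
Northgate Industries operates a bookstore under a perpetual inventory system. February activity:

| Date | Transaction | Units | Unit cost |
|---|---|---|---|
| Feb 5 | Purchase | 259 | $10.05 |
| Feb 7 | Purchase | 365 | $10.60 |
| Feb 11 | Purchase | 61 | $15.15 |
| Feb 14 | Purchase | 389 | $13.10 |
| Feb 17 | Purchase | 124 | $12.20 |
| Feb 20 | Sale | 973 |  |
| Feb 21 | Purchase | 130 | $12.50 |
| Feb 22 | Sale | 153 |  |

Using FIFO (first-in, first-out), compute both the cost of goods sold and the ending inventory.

Feb 20, 973 sold [FIFO — oldest first]: 259 @ $10.05 + 365 @ $10.60 + 61 @ $15.15 + 288 @ $13.10 = $11,168.90
Feb 22, 153 sold [FIFO — oldest first]: 101 @ $13.10 + 52 @ $12.20 = $1,957.50
Total COGS = $11,168.90 + $1,957.50 = $13,126.40
Ending inventory: 72 @ $12.20 + 130 @ $12.50 = $2,503.40

COGS = $13,126.40; ending inventory = $2,503.40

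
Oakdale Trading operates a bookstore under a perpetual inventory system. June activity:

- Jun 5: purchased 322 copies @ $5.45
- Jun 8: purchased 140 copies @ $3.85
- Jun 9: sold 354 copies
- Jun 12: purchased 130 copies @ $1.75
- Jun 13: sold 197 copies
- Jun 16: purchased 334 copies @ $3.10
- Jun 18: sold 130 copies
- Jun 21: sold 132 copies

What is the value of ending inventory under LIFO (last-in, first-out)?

Ending inventory = $446.65

Jun 9, 354 sold [LIFO — newest first]: 140 @ $3.85 + 214 @ $5.45 = $1,705.30
Jun 13, 197 sold [LIFO — newest first]: 130 @ $1.75 + 67 @ $5.45 = $592.65
Jun 18, 130 sold [LIFO — newest first]: 130 @ $3.10 = $403.00
Jun 21, 132 sold [LIFO — newest first]: 132 @ $3.10 = $409.20
Total COGS = $1,705.30 + $592.65 + $403.00 + $409.20 = $3,110.15
Ending inventory: 41 @ $5.45 + 72 @ $3.10 = $446.65
Check: goods available $3,556.80 = COGS $3,110.15 + ending $446.65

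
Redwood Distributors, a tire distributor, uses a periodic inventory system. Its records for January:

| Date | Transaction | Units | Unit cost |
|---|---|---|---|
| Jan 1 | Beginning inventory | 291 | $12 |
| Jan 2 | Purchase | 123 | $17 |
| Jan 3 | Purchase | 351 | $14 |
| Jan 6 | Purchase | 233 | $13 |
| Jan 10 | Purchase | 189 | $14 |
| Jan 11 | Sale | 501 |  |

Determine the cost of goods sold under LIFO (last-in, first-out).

Jan 11, 501 sold [LIFO — newest first]: 189 @ $14 + 233 @ $13 + 79 @ $14 = $6,781
Ending inventory: 291 @ $12 + 123 @ $17 + 272 @ $14 = $9,391

COGS = $6,781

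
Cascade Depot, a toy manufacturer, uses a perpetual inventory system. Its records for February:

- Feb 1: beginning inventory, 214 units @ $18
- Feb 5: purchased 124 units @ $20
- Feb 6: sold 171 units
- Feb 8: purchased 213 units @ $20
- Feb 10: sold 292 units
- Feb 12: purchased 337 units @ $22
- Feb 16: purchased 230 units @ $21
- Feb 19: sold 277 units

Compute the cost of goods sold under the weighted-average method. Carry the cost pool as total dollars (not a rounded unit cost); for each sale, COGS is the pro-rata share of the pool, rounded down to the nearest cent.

COGS = $14,782.55

After Feb 1: 214 on hand, pool $3,852.00 (≈ $18.0000 each)
After Feb 5: 338 on hand, pool $6,332.00 (≈ $18.7337 each)
Feb 6, sell 171: 171/338 × $6,332.00 → $3,203.46
After Feb 8: 380 on hand, pool $7,388.54 (≈ $19.4435 each)
Feb 10, sell 292: 292/380 × $7,388.54 → $5,677.50
After Feb 12: 425 on hand, pool $9,125.04 (≈ $21.4707 each)
After Feb 16: 655 on hand, pool $13,955.04 (≈ $21.3054 each)
Feb 19, sell 277: 277/655 × $13,955.04 → $5,901.59
Total COGS = $3,203.46 + $5,677.50 + $5,901.59 = $14,782.55
Ending inventory (cost pool remaining) = $8,053.45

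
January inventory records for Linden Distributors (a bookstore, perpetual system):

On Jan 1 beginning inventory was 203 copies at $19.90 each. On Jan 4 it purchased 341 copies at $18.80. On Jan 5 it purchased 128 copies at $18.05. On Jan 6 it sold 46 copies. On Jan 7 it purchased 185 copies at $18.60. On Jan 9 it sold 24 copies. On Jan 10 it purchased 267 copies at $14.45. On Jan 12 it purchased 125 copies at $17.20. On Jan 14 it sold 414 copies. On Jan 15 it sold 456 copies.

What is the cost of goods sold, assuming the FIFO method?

Jan 6, 46 sold [FIFO — oldest first]: 46 @ $19.90 = $915.40
Jan 9, 24 sold [FIFO — oldest first]: 24 @ $19.90 = $477.60
Jan 14, 414 sold [FIFO — oldest first]: 133 @ $19.90 + 281 @ $18.80 = $7,929.50
Jan 15, 456 sold [FIFO — oldest first]: 60 @ $18.80 + 128 @ $18.05 + 185 @ $18.60 + 83 @ $14.45 = $8,078.75
Total COGS = $915.40 + $477.60 + $7,929.50 + $8,078.75 = $17,401.25
Ending inventory: 184 @ $14.45 + 125 @ $17.20 = $4,808.80

COGS = $17,401.25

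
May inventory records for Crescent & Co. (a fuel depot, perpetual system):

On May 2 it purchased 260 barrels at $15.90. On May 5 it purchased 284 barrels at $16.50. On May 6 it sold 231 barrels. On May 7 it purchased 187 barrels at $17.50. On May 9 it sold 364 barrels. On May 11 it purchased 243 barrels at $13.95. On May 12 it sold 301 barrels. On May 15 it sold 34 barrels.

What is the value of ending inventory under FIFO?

May 6, 231 sold [FIFO — oldest first]: 231 @ $15.90 = $3,672.90
May 9, 364 sold [FIFO — oldest first]: 29 @ $15.90 + 284 @ $16.50 + 51 @ $17.50 = $6,039.60
May 12, 301 sold [FIFO — oldest first]: 136 @ $17.50 + 165 @ $13.95 = $4,681.75
May 15, 34 sold [FIFO — oldest first]: 34 @ $13.95 = $474.30
Total COGS = $3,672.90 + $6,039.60 + $4,681.75 + $474.30 = $14,868.55
Ending inventory: 44 @ $13.95 = $613.80
Check: goods available $15,482.35 = COGS $14,868.55 + ending $613.80

Ending inventory = $613.80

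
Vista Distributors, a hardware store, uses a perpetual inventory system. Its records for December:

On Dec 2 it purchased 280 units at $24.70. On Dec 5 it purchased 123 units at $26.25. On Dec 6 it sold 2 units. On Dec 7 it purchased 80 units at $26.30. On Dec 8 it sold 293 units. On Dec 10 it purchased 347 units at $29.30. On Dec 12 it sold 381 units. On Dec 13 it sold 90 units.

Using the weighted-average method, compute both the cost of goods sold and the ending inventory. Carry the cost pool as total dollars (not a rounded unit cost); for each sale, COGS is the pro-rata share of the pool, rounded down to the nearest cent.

After Dec 2: 280 on hand, pool $6,916.00 (≈ $24.7000 each)
After Dec 5: 403 on hand, pool $10,144.75 (≈ $25.1731 each)
Dec 6, sell 2: 2/403 × $10,144.75 → $50.34
After Dec 7: 481 on hand, pool $12,198.41 (≈ $25.3605 each)
Dec 8, sell 293: 293/481 × $12,198.41 → $7,430.63
After Dec 10: 535 on hand, pool $14,934.88 (≈ $27.9157 each)
Dec 12, sell 381: 381/535 × $14,934.88 → $10,635.86
Dec 13, sell 90: 90/154 × $4,299.02 → $2,512.41
Total COGS = $50.34 + $7,430.63 + $10,635.86 + $2,512.41 = $20,629.24
Ending inventory (cost pool remaining) = $1,786.61

COGS = $20,629.24; ending inventory = $1,786.61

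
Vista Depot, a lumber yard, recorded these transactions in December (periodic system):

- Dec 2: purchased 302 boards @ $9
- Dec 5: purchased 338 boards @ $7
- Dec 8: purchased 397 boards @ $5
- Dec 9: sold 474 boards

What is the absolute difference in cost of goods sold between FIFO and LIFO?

$1,398

FIFO COGS: 302 @ $9 + 172 @ $7 = $3,922
LIFO COGS: 397 @ $5 + 77 @ $7 = $2,524
Difference = |$3,922 − $2,524| = $1,398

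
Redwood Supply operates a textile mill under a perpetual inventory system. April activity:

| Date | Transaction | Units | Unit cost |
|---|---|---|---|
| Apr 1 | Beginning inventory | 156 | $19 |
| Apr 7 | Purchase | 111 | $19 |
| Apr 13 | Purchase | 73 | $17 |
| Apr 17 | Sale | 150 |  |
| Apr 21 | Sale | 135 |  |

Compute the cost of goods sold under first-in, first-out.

COGS = $5,379

Apr 17, 150 sold [FIFO — oldest first]: 150 @ $19 = $2,850
Apr 21, 135 sold [FIFO — oldest first]: 6 @ $19 + 111 @ $19 + 18 @ $17 = $2,529
Total COGS = $2,850 + $2,529 = $5,379
Ending inventory: 55 @ $17 = $935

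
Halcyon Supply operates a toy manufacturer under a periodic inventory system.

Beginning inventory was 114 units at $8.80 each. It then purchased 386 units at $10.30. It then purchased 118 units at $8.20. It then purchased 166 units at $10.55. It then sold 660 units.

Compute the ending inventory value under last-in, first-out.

Sale 1 (660) [LIFO — newest first]: 166 @ $10.55 + 118 @ $8.20 + 376 @ $10.30 = $6,591.70
Ending inventory: 114 @ $8.80 + 10 @ $10.30 = $1,106.20

Ending inventory = $1,106.20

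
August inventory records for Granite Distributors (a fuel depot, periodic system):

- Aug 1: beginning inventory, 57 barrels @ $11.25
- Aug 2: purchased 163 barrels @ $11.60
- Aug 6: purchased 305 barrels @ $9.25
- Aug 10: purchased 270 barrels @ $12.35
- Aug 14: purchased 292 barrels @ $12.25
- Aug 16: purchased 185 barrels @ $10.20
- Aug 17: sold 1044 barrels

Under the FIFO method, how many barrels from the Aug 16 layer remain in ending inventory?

185

Aug 17, 1044 sold [FIFO — oldest first]: 57 @ $11.25 + 163 @ $11.60 + 305 @ $9.25 + 270 @ $12.35 + 249 @ $12.25 = $11,738.05
Ending inventory: 43 @ $12.25 + 185 @ $10.20 = $2,413.75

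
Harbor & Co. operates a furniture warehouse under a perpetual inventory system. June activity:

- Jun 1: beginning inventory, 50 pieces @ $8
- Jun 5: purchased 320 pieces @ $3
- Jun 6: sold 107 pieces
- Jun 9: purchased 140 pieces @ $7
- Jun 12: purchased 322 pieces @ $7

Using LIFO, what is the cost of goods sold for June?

COGS = $321

Jun 6, 107 sold [LIFO — newest first]: 107 @ $3 = $321
Ending inventory: 50 @ $8 + 213 @ $3 + 140 @ $7 + 322 @ $7 = $4,273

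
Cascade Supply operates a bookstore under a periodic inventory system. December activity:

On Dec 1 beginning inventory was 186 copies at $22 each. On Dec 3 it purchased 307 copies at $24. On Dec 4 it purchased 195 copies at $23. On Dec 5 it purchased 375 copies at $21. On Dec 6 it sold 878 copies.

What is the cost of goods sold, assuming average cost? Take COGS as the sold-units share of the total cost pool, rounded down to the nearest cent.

Dec 6, sell 878: 878/1063 × $23,820.00 → $19,674.46
Ending inventory (cost pool remaining) = $4,145.54

COGS = $19,674.46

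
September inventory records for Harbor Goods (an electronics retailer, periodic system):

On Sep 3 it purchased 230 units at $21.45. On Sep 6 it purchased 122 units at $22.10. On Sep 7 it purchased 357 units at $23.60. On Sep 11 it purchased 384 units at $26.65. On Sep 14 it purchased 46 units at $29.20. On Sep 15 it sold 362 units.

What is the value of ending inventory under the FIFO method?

Sep 15, 362 sold [FIFO — oldest first]: 230 @ $21.45 + 122 @ $22.10 + 10 @ $23.60 = $7,865.70
Ending inventory: 347 @ $23.60 + 384 @ $26.65 + 46 @ $29.20 = $19,766.00
Check: goods available $27,631.70 = COGS $7,865.70 + ending $19,766.00

Ending inventory = $19,766.00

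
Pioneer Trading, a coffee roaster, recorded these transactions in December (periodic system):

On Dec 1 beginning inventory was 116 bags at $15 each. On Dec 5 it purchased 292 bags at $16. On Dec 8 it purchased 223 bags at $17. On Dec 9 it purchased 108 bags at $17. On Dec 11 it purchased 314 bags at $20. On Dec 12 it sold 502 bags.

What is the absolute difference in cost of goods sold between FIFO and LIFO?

FIFO COGS: 116 @ $15 + 292 @ $16 + 94 @ $17 = $8,010
LIFO COGS: 314 @ $20 + 108 @ $17 + 80 @ $17 = $9,476
Difference = |$8,010 − $9,476| = $1,466

$1,466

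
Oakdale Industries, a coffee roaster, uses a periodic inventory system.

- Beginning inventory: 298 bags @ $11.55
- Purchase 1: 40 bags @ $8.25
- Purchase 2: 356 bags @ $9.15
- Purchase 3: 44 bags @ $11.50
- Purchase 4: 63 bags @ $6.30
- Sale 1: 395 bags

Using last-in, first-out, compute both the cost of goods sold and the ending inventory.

Sale 1 (395) [LIFO — newest first]: 63 @ $6.30 + 44 @ $11.50 + 288 @ $9.15 = $3,538.10
Ending inventory: 298 @ $11.55 + 40 @ $8.25 + 68 @ $9.15 = $4,394.10

COGS = $3,538.10; ending inventory = $4,394.10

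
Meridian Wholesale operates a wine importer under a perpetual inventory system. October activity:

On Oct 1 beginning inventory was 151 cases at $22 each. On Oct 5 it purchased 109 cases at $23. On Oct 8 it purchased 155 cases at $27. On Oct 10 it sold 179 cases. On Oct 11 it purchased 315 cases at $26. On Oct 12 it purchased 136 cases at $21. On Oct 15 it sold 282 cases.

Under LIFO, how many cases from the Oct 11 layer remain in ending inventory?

Oct 10, 179 sold [LIFO — newest first]: 155 @ $27 + 24 @ $23 = $4,737
Oct 15, 282 sold [LIFO — newest first]: 136 @ $21 + 146 @ $26 = $6,652
Total COGS = $4,737 + $6,652 = $11,389
Ending inventory: 151 @ $22 + 85 @ $23 + 169 @ $26 = $9,671
Check: goods available $21,060 = COGS $11,389 + ending $9,671

169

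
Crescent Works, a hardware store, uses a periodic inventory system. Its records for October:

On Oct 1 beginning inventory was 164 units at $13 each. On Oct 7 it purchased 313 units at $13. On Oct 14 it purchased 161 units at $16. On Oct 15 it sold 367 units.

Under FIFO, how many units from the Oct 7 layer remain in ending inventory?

110

Oct 15, 367 sold [FIFO — oldest first]: 164 @ $13 + 203 @ $13 = $4,771
Ending inventory: 110 @ $13 + 161 @ $16 = $4,006
Check: goods available $8,777 = COGS $4,771 + ending $4,006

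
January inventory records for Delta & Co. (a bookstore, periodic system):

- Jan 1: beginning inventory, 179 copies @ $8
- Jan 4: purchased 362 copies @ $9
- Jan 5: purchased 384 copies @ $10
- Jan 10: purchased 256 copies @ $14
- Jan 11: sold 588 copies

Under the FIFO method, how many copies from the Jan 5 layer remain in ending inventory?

337

Jan 11, 588 sold [FIFO — oldest first]: 179 @ $8 + 362 @ $9 + 47 @ $10 = $5,160
Ending inventory: 337 @ $10 + 256 @ $14 = $6,954
Check: goods available $12,114 = COGS $5,160 + ending $6,954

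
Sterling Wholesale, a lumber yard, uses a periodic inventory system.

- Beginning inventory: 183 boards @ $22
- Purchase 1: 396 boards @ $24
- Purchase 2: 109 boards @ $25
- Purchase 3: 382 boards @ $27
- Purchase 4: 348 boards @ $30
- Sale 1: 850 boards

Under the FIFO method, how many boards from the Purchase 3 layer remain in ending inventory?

Sale 1 (850) [FIFO — oldest first]: 183 @ $22 + 396 @ $24 + 109 @ $25 + 162 @ $27 = $20,629
Ending inventory: 220 @ $27 + 348 @ $30 = $16,380

220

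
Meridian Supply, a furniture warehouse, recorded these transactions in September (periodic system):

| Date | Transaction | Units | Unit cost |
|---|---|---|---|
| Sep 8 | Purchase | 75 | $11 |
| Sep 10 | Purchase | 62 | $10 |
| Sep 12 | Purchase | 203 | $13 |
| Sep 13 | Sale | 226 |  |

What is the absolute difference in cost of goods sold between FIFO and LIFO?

FIFO COGS: 75 @ $11 + 62 @ $10 + 89 @ $13 = $2,602
LIFO COGS: 203 @ $13 + 23 @ $10 = $2,869
Difference = |$2,602 − $2,869| = $267

$267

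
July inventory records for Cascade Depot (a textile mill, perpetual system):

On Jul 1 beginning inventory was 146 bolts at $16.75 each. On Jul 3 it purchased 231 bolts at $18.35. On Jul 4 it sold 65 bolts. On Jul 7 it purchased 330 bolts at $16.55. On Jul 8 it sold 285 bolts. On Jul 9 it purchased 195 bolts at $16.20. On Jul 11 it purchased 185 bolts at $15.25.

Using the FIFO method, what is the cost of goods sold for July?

COGS = $6,188.90

Jul 4, 65 sold [FIFO — oldest first]: 65 @ $16.75 = $1,088.75
Jul 8, 285 sold [FIFO — oldest first]: 81 @ $16.75 + 204 @ $18.35 = $5,100.15
Total COGS = $1,088.75 + $5,100.15 = $6,188.90
Ending inventory: 27 @ $18.35 + 330 @ $16.55 + 195 @ $16.20 + 185 @ $15.25 = $11,937.20
Check: goods available $18,126.10 = COGS $6,188.90 + ending $11,937.20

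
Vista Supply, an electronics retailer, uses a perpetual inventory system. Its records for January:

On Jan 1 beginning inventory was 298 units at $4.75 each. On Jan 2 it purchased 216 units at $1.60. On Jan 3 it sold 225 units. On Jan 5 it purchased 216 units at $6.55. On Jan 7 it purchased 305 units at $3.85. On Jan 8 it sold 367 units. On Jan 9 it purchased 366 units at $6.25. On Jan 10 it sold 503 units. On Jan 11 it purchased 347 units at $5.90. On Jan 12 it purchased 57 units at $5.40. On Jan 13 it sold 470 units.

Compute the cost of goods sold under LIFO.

Jan 3, 225 sold [LIFO — newest first]: 216 @ $1.60 + 9 @ $4.75 = $388.35
Jan 8, 367 sold [LIFO — newest first]: 305 @ $3.85 + 62 @ $6.55 = $1,580.35
Jan 10, 503 sold [LIFO — newest first]: 366 @ $6.25 + 137 @ $6.55 = $3,184.85
Jan 13, 470 sold [LIFO — newest first]: 57 @ $5.40 + 347 @ $5.90 + 17 @ $6.55 + 49 @ $4.75 = $2,699.20
Total COGS = $388.35 + $1,580.35 + $3,184.85 + $2,699.20 = $7,852.75
Ending inventory: 240 @ $4.75 = $1,140.00

COGS = $7,852.75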